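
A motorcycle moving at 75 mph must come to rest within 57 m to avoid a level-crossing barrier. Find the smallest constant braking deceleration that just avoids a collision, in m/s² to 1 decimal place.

75 mph × 0.44704 = 33.5280 m/s.
v² = 2a·d ⇒ a = v²/(2d) = 33.5280² / (2 × 57.000) = 1124.127 / 114.000 = 9.8608 m/s².

Required deceleration ≈ 9.9 m/s²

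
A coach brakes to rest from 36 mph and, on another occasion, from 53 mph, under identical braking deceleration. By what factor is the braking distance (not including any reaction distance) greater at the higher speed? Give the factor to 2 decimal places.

Factor ≈ 2.17

Braking distance d = v²/(2a), so with a fixed, d ∝ v².
Factor = (53/36)² = 1.4722² = 2.1674.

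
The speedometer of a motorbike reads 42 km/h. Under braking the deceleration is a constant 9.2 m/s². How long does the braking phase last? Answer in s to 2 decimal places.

42 km/h ÷ 3.6 = 11.6667 m/s.
Braking time = v/a = 11.6667 / 9.200 = 1.268 s.

Braking time ≈ 1.27 s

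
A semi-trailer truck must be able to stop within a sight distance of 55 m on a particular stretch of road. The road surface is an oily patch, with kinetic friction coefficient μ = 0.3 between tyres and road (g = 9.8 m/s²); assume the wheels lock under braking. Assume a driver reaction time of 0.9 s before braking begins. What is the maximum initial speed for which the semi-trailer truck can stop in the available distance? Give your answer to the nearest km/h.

Maximum speed ≈ 56 km/h

a = μg = 0.3 × 9.8 = 2.940 m/s².
Stopping distance: v·t_r + v²/(2a) = 55 with t_r = 0.9 s and a = 2.940 m/s².
So v² + 5.292 v − 323.40 = 0.
Positive root: v = −a·t_r + √((a·t_r)² + 2a·d) = −2.646 + √(7.001 + 323.40) = 15.5309 m/s.
15.5309 m/s × 3.6 = 55.911 km/h.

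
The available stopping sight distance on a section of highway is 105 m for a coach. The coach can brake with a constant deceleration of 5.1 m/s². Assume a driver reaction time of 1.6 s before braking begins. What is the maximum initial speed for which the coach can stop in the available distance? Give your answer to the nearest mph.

Maximum speed ≈ 57 mph

Stopping distance: v·t_r + v²/(2a) = 105 with t_r = 1.6 s and a = 5.100 m/s².
So v² + 16.320 v − 1071.00 = 0.
Positive root: v = −a·t_r + √((a·t_r)² + 2a·d) = −8.160 + √(66.586 + 1071.00) = 25.5681 m/s.
25.5681 m/s ÷ 0.44704 = 57.194 mph.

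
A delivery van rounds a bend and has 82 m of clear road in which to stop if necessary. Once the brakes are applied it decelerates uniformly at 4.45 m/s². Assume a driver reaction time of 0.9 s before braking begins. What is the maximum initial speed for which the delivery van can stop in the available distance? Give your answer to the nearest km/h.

Stopping distance: v·t_r + v²/(2a) = 82 with t_r = 0.9 s and a = 4.450 m/s².
So v² + 8.010 v − 729.80 = 0.
Positive root: v = −a·t_r + √((a·t_r)² + 2a·d) = −4.005 + √(16.040 + 729.80) = 23.3051 m/s.
23.3051 m/s × 3.6 = 83.898 km/h.

Maximum speed ≈ 84 km/h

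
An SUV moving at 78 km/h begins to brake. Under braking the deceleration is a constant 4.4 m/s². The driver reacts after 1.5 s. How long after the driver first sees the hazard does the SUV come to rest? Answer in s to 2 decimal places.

Total time ≈ 6.42 s

78 km/h ÷ 3.6 = 21.6667 m/s.
Braking time = v/a = 21.6667 / 4.400 = 4.924 s.
Total = 1.5 + 4.924 = 6.424 s.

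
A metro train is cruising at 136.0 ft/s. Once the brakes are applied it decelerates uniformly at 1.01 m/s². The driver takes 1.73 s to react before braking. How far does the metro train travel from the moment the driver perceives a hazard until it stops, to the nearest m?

136 ft/s × 0.3048 = 41.4528 m/s.
Reaction distance = v·t_r = 41.4528 × 1.73 = 71.713 m.
Braking distance = v²/(2a) = 41.4528² / (2 × 1.010) = 1718.335 / 2.020 = 850.661 m.
Total = 71.713 + 850.661 = 922.374 m.

Total stopping distance ≈ 922 m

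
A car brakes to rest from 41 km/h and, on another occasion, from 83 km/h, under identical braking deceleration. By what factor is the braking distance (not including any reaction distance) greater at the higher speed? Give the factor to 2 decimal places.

Factor ≈ 4.10

Braking distance d = v²/(2a), so with a fixed, d ∝ v².
Factor = (83/41)² = 2.0244² = 4.0982.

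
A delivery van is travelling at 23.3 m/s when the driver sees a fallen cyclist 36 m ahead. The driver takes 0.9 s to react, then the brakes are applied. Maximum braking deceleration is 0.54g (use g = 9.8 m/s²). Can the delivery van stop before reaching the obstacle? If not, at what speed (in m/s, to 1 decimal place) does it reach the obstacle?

a = 0.54 × 9.8 = 5.292 m/s².
Reaction distance = 23.3000 × 0.9 = 20.970 m.
Braking distance needed to stop: v²/(2a) = 542.890 / 10.584 = 51.293 m, so total needed = 20.970 + 51.293 = 72.263 m > 36 m — it cannot stop.
Distance remaining when braking begins: 36 − 20.970 = 15.030 m.
v² = v₀² − 2a·d = 542.890 − 2 × 5.292 × 15.030 = 383.812 m²/s².
v = √383.812 = 19.591 m/s.

No — it strikes the obstacle at 19.6 m/s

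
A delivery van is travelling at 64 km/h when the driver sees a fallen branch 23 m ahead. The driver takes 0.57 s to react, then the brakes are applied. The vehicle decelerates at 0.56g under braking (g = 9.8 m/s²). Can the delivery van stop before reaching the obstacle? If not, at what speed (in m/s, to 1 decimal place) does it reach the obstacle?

No — it strikes the obstacle at 13.2 m/s

64 km/h ÷ 3.6 = 17.7778 m/s.
a = 0.56 × 9.8 = 5.488 m/s².
Reaction distance = 17.7778 × 0.57 = 10.133 m.
Braking distance needed to stop: v²/(2a) = 316.050 / 10.976 = 28.795 m, so total needed = 10.133 + 28.795 = 38.928 m > 23 m — it cannot stop.
Distance remaining when braking begins: 23 − 10.133 = 12.867 m.
v² = v₀² − 2a·d = 316.050 − 2 × 5.488 × 12.867 = 174.822 m²/s².
v = √174.822 = 13.222 m/s.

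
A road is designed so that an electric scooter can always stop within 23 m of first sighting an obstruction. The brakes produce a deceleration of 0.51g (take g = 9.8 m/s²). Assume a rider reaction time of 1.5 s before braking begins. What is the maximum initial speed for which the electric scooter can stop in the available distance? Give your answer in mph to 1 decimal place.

a = 0.51 × 9.8 = 4.998 m/s².
Stopping distance: v·t_r + v²/(2a) = 23 with t_r = 1.5 s and a = 4.998 m/s².
So v² + 14.994 v − 229.91 = 0.
Positive root: v = −a·t_r + √((a·t_r)² + 2a·d) = −7.497 + √(56.205 + 229.91) = 9.4179 m/s.
9.4179 m/s ÷ 0.44704 = 21.067 mph.

Maximum speed ≈ 21.1 mph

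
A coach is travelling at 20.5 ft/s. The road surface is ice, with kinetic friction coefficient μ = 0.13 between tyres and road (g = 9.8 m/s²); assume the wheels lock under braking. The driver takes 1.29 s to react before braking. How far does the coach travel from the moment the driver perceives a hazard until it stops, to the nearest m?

20.5 ft/s × 0.3048 = 6.2484 m/s.
a = μg = 0.13 × 9.8 = 1.274 m/s².
Reaction distance = v·t_r = 6.2484 × 1.29 = 8.060 m.
Braking distance = v²/(2a) = 6.2484² / (2 × 1.274) = 39.043 / 2.548 = 15.323 m.
Total = 8.060 + 15.323 = 23.383 m.

Total stopping distance ≈ 23 m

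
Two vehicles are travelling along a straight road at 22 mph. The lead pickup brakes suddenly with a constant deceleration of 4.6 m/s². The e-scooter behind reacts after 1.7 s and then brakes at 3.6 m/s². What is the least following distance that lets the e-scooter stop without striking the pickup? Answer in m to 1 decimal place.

Minimum gap ≈ 19.6 m

22 mph × 0.44704 = 9.8349 m/s.
Leader travels v²/(2a_L) = 96.725 / 9.200 = 10.514 m before stopping.
Follower covers v·t_r = 9.8349 × 1.7 = 16.719 m while reacting, then v²/(2a_F) = 96.725 / 7.200 = 13.434 m while braking, for a total of 16.719 + 13.434 = 30.153 m.
Since a_F ≤ a_L and the follower starts braking later, the follower is never slower than the leader, so the closest approach is when both have stopped.
Minimum gap = 30.153 − 10.514 = 19.639 m.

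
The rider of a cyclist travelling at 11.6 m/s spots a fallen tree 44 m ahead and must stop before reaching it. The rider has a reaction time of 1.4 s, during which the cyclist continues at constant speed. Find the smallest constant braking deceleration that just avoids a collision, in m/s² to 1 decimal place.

Required deceleration ≈ 2.4 m/s²

Distance covered during reaction = 11.6000 × 1.4 = 16.240 m.
Distance available for braking: 44 − 16.240 = 27.760 m.
v² = 2a·d ⇒ a = v²/(2d) = 11.6000² / (2 × 27.760) = 134.560 / 55.520 = 2.4236 m/s².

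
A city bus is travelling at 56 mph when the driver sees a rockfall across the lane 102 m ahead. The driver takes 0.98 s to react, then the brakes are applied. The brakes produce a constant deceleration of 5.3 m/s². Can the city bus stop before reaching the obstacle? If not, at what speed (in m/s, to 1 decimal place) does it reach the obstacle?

Yes — it stops about 18.3 m short of the obstacle, so it never reaches it

56 mph × 0.44704 = 25.0342 m/s.
Reaction distance = 25.0342 × 0.98 = 24.534 m.
Braking distance = v²/(2a) = 626.711 / 10.600 = 59.124 m.
Total stopping distance = 24.534 + 59.124 = 83.658 m, vs 102 m available — it stops with 102 − 83.658 = 18.342 m to spare.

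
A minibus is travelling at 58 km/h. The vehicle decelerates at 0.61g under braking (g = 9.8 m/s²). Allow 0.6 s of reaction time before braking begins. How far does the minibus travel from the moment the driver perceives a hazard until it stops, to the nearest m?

58 km/h ÷ 3.6 = 16.1111 m/s.
a = 0.61 × 9.8 = 5.978 m/s².
Reaction distance = v·t_r = 16.1111 × 0.6 = 9.667 m.
Braking distance = v²/(2a) = 16.1111² / (2 × 5.978) = 259.568 / 11.956 = 21.710 m.
Total = 9.667 + 21.710 = 31.377 m.

Total stopping distance ≈ 31 m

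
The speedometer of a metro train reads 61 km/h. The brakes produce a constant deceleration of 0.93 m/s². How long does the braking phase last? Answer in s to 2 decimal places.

Braking time ≈ 18.22 s

61 km/h ÷ 3.6 = 16.9444 m/s.
Braking time = v/a = 16.9444 / 0.930 = 18.220 s.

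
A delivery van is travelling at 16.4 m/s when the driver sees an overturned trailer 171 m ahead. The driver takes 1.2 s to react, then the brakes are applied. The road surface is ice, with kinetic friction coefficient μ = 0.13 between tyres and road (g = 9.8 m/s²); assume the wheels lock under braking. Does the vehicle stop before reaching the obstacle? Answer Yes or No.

Yes

a = μg = 0.13 × 9.8 = 1.274 m/s².
Reaction distance = 16.4000 × 1.2 = 19.680 m.
Braking distance = v²/(2a) = 268.960 / 2.548 = 105.557 m.
Total stopping distance = 19.680 + 105.557 = 125.237 m, vs 171 m available — it stops with 171 − 125.237 = 45.763 m to spare.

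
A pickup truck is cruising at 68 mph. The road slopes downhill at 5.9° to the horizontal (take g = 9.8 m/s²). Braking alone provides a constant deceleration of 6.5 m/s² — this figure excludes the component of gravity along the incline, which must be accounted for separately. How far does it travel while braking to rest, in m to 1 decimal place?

68 mph × 0.44704 = 30.3987 m/s.
Gravity along the downhill slope reduces the braking deceleration: a_eff = 6.500 − 9.8·sin 5.9° = 6.500 − 1.007 = 5.493 m/s².
Braking distance = v²/(2a) = 30.3987² / (2 × 5.493) = 924.081 / 10.986 = 84.114 m.

Braking distance ≈ 84.1 m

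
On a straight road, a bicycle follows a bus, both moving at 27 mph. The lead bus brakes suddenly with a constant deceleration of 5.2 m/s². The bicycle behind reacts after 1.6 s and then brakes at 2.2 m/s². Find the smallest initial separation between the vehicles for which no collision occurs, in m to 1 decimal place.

27 mph × 0.44704 = 12.0701 m/s.
Leader travels v²/(2a_L) = 145.687 / 10.400 = 14.008 m before stopping.
Follower covers v·t_r = 12.0701 × 1.6 = 19.312 m while reacting, then v²/(2a_F) = 145.687 / 4.400 = 33.111 m while braking, for a total of 19.312 + 33.111 = 52.423 m.
Since a_F ≤ a_L and the follower starts braking later, the follower is never slower than the leader, so the closest approach is when both have stopped.
Minimum gap = 52.423 − 14.008 = 38.415 m.

Minimum gap ≈ 38.4 m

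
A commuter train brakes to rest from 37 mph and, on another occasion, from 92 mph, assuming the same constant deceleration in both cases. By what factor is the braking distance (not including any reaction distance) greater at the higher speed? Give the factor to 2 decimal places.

Braking distance d = v²/(2a), so with a fixed, d ∝ v².
Factor = (92/37)² = 2.4865² = 6.1827.

Factor ≈ 6.18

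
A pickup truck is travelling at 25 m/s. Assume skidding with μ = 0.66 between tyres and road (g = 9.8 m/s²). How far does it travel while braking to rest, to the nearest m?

Braking distance ≈ 48 m

a = μg = 0.66 × 9.8 = 6.468 m/s².
Braking distance = v²/(2a) = 25.0000² / (2 × 6.468) = 625.000 / 12.936 = 48.315 m.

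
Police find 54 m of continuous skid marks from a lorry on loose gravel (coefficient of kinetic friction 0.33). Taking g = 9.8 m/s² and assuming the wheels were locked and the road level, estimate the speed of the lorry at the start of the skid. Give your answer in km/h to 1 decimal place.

Initial speed ≈ 67.3 km/h

Deceleration a = μg = 0.33 × 9.8 = 3.234 m/s².
v = √(2a·d) = √(2 × 3.234 × 54) = √349.272 = 18.6888 m/s.
= 18.6888 × 3.6 = 67.280 km/h.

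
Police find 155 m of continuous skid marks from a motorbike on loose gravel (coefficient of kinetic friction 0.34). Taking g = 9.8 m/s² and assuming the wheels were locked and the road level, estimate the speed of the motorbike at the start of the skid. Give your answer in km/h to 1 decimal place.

Initial speed ≈ 115.7 km/h

Deceleration a = μg = 0.34 × 9.8 = 3.332 m/s².
v = √(2a·d) = √(2 × 3.332 × 155) = √1032.920 = 32.1391 m/s.
= 32.1391 × 3.6 = 115.701 km/h.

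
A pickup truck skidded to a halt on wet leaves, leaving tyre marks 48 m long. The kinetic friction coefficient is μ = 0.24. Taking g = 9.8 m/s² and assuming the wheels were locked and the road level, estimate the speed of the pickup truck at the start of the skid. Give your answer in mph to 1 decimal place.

Deceleration a = μg = 0.24 × 9.8 = 2.352 m/s².
v = √(2a·d) = √(2 × 2.352 × 48) = √225.792 = 15.0264 m/s.
= 15.0264 ÷ 0.44704 = 33.613 mph.

Initial speed ≈ 33.6 mph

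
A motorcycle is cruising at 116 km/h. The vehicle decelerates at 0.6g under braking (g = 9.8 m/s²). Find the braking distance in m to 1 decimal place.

Braking distance ≈ 88.3 m

116 km/h ÷ 3.6 = 32.2222 m/s.
a = 0.6 × 9.8 = 5.880 m/s².
Braking distance = v²/(2a) = 32.2222² / (2 × 5.880) = 1038.270 / 11.760 = 88.288 m.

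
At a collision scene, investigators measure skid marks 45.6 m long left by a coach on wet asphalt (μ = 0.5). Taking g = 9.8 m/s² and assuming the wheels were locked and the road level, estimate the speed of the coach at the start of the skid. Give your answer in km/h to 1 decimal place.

Initial speed ≈ 76.1 km/h

Deceleration a = μg = 0.5 × 9.8 = 4.900 m/s².
v = √(2a·d) = √(2 × 4.900 × 45.6) = √446.880 = 21.1395 m/s.
= 21.1395 × 3.6 = 76.102 km/h.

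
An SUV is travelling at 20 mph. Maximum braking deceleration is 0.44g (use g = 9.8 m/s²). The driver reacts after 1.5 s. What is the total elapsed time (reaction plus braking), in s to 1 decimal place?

Total time ≈ 3.6 s

20 mph × 0.44704 = 8.9408 m/s.
a = 0.44 × 9.8 = 4.312 m/s².
Braking time = v/a = 8.9408 / 4.312 = 2.073 s.
Total = 1.5 + 2.073 = 3.573 s.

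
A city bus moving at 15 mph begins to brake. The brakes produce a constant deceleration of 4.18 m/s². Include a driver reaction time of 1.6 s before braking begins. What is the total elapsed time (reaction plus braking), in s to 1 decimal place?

Total time ≈ 3.2 s

15 mph × 0.44704 = 6.7056 m/s.
Braking time = v/a = 6.7056 / 4.180 = 1.604 s.
Total = 1.6 + 1.604 = 3.204 s.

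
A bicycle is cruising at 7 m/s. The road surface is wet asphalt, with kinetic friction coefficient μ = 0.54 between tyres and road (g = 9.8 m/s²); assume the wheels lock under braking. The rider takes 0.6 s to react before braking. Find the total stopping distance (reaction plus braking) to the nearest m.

a = μg = 0.54 × 9.8 = 5.292 m/s².
Reaction distance = v·t_r = 7.0000 × 0.6 = 4.200 m.
Braking distance = v²/(2a) = 7.0000² / (2 × 5.292) = 49.000 / 10.584 = 4.630 m.
Total = 4.200 + 4.630 = 8.830 m.

Total stopping distance ≈ 9 m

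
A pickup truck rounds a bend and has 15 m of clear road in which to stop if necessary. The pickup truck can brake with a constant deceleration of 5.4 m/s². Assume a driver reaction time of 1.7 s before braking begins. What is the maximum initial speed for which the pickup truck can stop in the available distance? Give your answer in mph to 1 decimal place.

Maximum speed ≈ 14.6 mph

Stopping distance: v·t_r + v²/(2a) = 15 with t_r = 1.7 s and a = 5.400 m/s².
So v² + 18.360 v − 162.00 = 0.
Positive root: v = −a·t_r + √((a·t_r)² + 2a·d) = −9.180 + √(84.272 + 162.00) = 6.5131 m/s.
6.5131 m/s ÷ 0.44704 = 14.569 mph.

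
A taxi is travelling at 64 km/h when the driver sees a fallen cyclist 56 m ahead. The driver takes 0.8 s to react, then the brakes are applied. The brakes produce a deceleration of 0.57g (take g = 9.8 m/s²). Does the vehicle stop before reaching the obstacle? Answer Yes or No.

Yes

64 km/h ÷ 3.6 = 17.7778 m/s.
a = 0.57 × 9.8 = 5.586 m/s².
Reaction distance = 17.7778 × 0.8 = 14.222 m.
Braking distance = v²/(2a) = 316.050 / 11.172 = 28.289 m.
Total stopping distance = 14.222 + 28.289 = 42.511 m, vs 56 m available — it stops with 56 − 42.511 = 13.489 m to spare.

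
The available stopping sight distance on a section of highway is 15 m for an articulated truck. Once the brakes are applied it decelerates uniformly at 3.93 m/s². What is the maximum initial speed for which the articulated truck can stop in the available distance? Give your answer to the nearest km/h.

Maximum speed ≈ 39 km/h

v²/(2a) = d ⇒ v = √(2 × 3.930 × 15) = √117.90 = 10.8582 m/s.
10.8582 m/s × 3.6 = 39.090 km/h.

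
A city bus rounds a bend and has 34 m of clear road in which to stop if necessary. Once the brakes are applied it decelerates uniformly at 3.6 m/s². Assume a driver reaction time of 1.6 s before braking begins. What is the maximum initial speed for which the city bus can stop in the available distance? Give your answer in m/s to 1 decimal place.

Stopping distance: v·t_r + v²/(2a) = 34 with t_r = 1.6 s and a = 3.600 m/s².
So v² + 11.520 v − 244.80 = 0.
Positive root: v = −a·t_r + √((a·t_r)² + 2a·d) = −5.760 + √(33.178 + 244.80) = 10.9127 m/s.

Maximum speed ≈ 10.9 m/s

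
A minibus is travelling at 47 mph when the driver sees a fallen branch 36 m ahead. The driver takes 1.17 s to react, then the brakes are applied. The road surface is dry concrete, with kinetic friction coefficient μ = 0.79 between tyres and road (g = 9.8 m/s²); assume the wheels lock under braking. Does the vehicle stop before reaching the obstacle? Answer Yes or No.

No

47 mph × 0.44704 = 21.0109 m/s.
a = μg = 0.79 × 9.8 = 7.742 m/s².
Reaction distance = 21.0109 × 1.17 = 24.583 m.
Braking distance = v²/(2a) = 441.458 / 15.484 = 28.511 m.
Total stopping distance = 24.583 + 28.511 = 53.094 m, vs 36 m available — it cannot stop in time and overshoots by 53.094 − 36 = 17.094 m.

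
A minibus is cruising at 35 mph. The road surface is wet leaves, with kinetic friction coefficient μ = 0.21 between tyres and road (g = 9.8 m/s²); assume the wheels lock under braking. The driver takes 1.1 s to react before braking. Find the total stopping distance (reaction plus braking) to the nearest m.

Total stopping distance ≈ 77 m

35 mph × 0.44704 = 15.6464 m/s.
a = μg = 0.21 × 9.8 = 2.058 m/s².
Reaction distance = v·t_r = 15.6464 × 1.1 = 17.211 m.
Braking distance = v²/(2a) = 15.6464² / (2 × 2.058) = 244.810 / 4.116 = 59.478 m.
Total = 17.211 + 59.478 = 76.689 m.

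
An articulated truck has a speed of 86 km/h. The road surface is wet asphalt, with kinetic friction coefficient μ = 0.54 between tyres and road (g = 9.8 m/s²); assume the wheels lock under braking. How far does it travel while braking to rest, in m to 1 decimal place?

Braking distance ≈ 53.9 m

86 km/h ÷ 3.6 = 23.8889 m/s.
a = μg = 0.54 × 9.8 = 5.292 m/s².
Braking distance = v²/(2a) = 23.8889² / (2 × 5.292) = 570.680 / 10.584 = 53.919 m.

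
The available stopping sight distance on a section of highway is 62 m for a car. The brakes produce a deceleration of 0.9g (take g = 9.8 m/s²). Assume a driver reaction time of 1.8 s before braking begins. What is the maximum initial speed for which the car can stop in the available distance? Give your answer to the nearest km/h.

a = 0.9 × 9.8 = 8.820 m/s².
Stopping distance: v·t_r + v²/(2a) = 62 with t_r = 1.8 s and a = 8.820 m/s².
So v² + 31.752 v − 1093.68 = 0.
Positive root: v = −a·t_r + √((a·t_r)² + 2a·d) = −15.876 + √(252.047 + 1093.68) = 20.8082 m/s.
20.8082 m/s × 3.6 = 74.910 km/h.

Maximum speed ≈ 75 km/h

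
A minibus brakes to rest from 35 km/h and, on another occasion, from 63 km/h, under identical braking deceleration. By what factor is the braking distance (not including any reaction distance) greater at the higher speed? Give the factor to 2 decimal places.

Factor ≈ 3.24

Braking distance d = v²/(2a), so with a fixed, d ∝ v².
Factor = (63/35)² = 1.8000² = 3.2400.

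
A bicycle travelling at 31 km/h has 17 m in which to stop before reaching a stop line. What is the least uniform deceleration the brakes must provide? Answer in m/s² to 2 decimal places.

Required deceleration ≈ 2.18 m/s²

31 km/h ÷ 3.6 = 8.6111 m/s.
v² = 2a·d ⇒ a = v²/(2d) = 8.6111² / (2 × 17.000) = 74.151 / 34.000 = 2.1809 m/s².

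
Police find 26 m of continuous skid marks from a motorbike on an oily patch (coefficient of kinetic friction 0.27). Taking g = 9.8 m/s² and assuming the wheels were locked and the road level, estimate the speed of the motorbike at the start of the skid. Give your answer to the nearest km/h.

Initial speed ≈ 42 km/h

Deceleration a = μg = 0.27 × 9.8 = 2.646 m/s².
v = √(2a·d) = √(2 × 2.646 × 26) = √137.592 = 11.7300 m/s.
= 11.7300 × 3.6 = 42.228 km/h.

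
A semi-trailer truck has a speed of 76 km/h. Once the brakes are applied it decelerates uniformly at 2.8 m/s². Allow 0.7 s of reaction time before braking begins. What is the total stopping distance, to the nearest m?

76 km/h ÷ 3.6 = 21.1111 m/s.
Reaction distance = v·t_r = 21.1111 × 0.7 = 14.778 m.
Braking distance = v²/(2a) = 21.1111² / (2 × 2.800) = 445.679 / 5.600 = 79.586 m.
Total = 14.778 + 79.586 = 94.364 m.

Total stopping distance ≈ 94 m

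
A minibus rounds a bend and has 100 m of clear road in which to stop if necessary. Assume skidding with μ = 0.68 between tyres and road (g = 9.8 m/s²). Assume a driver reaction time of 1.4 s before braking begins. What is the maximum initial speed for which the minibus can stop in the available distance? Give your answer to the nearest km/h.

a = μg = 0.68 × 9.8 = 6.664 m/s².
Stopping distance: v·t_r + v²/(2a) = 100 with t_r = 1.4 s and a = 6.664 m/s².
So v² + 18.659 v − 1332.80 = 0.
Positive root: v = −a·t_r + √((a·t_r)² + 2a·d) = −9.330 + √(87.049 + 1332.80) = 28.3509 m/s.
28.3509 m/s × 3.6 = 102.063 km/h.

Maximum speed ≈ 102 km/h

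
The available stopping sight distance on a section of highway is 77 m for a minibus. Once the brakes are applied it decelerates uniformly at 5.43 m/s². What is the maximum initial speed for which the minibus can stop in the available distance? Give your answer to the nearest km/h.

v²/(2a) = d ⇒ v = √(2 × 5.430 × 77) = √836.22 = 28.9175 m/s.
28.9175 m/s × 3.6 = 104.103 km/h.

Maximum speed ≈ 104 km/h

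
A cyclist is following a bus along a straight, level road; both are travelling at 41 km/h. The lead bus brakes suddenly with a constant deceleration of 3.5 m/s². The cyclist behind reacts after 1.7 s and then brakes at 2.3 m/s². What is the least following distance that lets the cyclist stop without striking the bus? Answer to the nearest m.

Minimum gap ≈ 29 m

41 km/h ÷ 3.6 = 11.3889 m/s.
Leader travels v²/(2a_L) = 129.707 / 7.000 = 18.530 m before stopping.
Follower covers v·t_r = 11.3889 × 1.7 = 19.361 m while reacting, then v²/(2a_F) = 129.707 / 4.600 = 28.197 m while braking, for a total of 19.361 + 28.197 = 47.558 m.
Since a_F ≤ a_L and the follower starts braking later, the follower is never slower than the leader, so the closest approach is when both have stopped.
Minimum gap = 47.558 − 18.530 = 29.028 m.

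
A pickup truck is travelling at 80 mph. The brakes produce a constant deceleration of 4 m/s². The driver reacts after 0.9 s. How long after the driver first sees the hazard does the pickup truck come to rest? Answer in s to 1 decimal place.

80 mph × 0.44704 = 35.7632 m/s.
Braking time = v/a = 35.7632 / 4.000 = 8.941 s.
Total = 0.9 + 8.941 = 9.841 s.

Total time ≈ 9.8 s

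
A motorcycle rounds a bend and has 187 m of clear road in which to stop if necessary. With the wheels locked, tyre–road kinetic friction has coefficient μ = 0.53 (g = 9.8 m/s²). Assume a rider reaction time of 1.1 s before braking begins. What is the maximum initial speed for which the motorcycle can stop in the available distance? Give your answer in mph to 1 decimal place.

Maximum speed ≈ 86.6 mph

a = μg = 0.53 × 9.8 = 5.194 m/s².
Stopping distance: v·t_r + v²/(2a) = 187 with t_r = 1.1 s and a = 5.194 m/s².
So v² + 11.427 v − 1942.56 = 0.
Positive root: v = −a·t_r + √((a·t_r)² + 2a·d) = −5.713 + √(32.638 + 1942.56) = 38.7302 m/s.
38.7302 m/s ÷ 0.44704 = 86.637 mph.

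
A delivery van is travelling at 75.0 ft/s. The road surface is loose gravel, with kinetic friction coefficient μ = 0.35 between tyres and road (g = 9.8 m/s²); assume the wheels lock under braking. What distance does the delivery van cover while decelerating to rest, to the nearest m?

75 ft/s × 0.3048 = 22.8600 m/s.
a = μg = 0.35 × 9.8 = 3.430 m/s².
Braking distance = v²/(2a) = 22.8600² / (2 × 3.430) = 522.580 / 6.860 = 76.178 m.

Braking distance ≈ 76 m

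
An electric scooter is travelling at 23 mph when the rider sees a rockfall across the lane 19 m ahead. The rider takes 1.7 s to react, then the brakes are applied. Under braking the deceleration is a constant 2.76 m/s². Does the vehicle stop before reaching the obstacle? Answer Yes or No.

No

23 mph × 0.44704 = 10.2819 m/s.
Reaction distance = 10.2819 × 1.7 = 17.479 m.
Braking distance = v²/(2a) = 105.717 / 5.520 = 19.152 m.
Total stopping distance = 17.479 + 19.152 = 36.631 m, vs 19 m available — it cannot stop in time and overshoots by 36.631 − 19 = 17.631 m.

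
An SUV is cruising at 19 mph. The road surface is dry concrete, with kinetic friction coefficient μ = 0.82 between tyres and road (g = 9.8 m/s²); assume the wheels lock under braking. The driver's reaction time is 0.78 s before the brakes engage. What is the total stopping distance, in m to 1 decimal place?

19 mph × 0.44704 = 8.4938 m/s.
a = μg = 0.82 × 9.8 = 8.036 m/s².
Reaction distance = v·t_r = 8.4938 × 0.78 = 6.625 m.
Braking distance = v²/(2a) = 8.4938² / (2 × 8.036) = 72.145 / 16.072 = 4.489 m.
Total = 6.625 + 4.489 = 11.114 m.

Total stopping distance ≈ 11.1 m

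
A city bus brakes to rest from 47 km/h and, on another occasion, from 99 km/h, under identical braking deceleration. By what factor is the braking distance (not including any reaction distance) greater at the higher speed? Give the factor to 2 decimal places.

Braking distance d = v²/(2a), so with a fixed, d ∝ v².
Factor = (99/47)² = 2.1064² = 4.4369.

Factor ≈ 4.44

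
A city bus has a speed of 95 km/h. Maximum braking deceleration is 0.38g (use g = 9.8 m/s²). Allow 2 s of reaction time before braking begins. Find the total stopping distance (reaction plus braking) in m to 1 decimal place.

95 km/h ÷ 3.6 = 26.3889 m/s.
a = 0.38 × 9.8 = 3.724 m/s².
Reaction distance = v·t_r = 26.3889 × 2 = 52.778 m.
Braking distance = v²/(2a) = 26.3889² / (2 × 3.724) = 696.374 / 7.448 = 93.498 m.
Total = 52.778 + 93.498 = 146.276 m.

Total stopping distance ≈ 146.3 m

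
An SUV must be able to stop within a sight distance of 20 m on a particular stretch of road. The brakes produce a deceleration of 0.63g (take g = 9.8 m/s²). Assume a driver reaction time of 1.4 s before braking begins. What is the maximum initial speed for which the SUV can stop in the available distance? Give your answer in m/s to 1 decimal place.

Maximum speed ≈ 9.3 m/s

a = 0.63 × 9.8 = 6.174 m/s².
Stopping distance: v·t_r + v²/(2a) = 20 with t_r = 1.4 s and a = 6.174 m/s².
So v² + 17.287 v − 246.96 = 0.
Positive root: v = −a·t_r + √((a·t_r)² + 2a·d) = −8.644 + √(74.719 + 246.96) = 9.2914 m/s.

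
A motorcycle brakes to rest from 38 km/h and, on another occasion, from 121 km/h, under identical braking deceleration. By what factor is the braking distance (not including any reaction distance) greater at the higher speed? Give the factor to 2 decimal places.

Braking distance d = v²/(2a), so with a fixed, d ∝ v².
Factor = (121/38)² = 3.1842² = 10.1391.

Factor ≈ 10.14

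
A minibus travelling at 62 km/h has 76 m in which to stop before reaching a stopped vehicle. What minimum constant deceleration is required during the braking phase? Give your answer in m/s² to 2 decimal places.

62 km/h ÷ 3.6 = 17.2222 m/s.
v² = 2a·d ⇒ a = v²/(2d) = 17.2222² / (2 × 76.000) = 296.604 / 152.000 = 1.9513 m/s².

Required deceleration ≈ 1.95 m/s²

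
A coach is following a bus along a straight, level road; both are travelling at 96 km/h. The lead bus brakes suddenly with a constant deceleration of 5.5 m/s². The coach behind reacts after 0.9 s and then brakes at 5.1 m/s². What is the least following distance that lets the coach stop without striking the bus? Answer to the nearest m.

Minimum gap ≈ 29 m

96 km/h ÷ 3.6 = 26.6667 m/s.
Leader travels v²/(2a_L) = 711.113 / 11.000 = 64.647 m before stopping.
Follower covers v·t_r = 26.6667 × 0.9 = 24.000 m while reacting, then v²/(2a_F) = 711.113 / 10.200 = 69.717 m while braking, for a total of 24.000 + 69.717 = 93.717 m.
Since a_F ≤ a_L and the follower starts braking later, the follower is never slower than the leader, so the closest approach is when both have stopped.
Minimum gap = 93.717 − 64.647 = 29.070 m.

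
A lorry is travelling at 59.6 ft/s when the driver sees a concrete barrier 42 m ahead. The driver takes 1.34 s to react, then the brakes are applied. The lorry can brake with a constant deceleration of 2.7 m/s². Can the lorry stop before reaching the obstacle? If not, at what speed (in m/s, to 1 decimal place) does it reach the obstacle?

59.6 ft/s × 0.3048 = 18.1661 m/s.
Reaction distance = 18.1661 × 1.34 = 24.343 m.
Braking distance needed to stop: v²/(2a) = 330.007 / 5.400 = 61.112 m, so total needed = 24.343 + 61.112 = 85.455 m > 42 m — it cannot stop.
Distance remaining when braking begins: 42 − 24.343 = 17.657 m.
v² = v₀² − 2a·d = 330.007 − 2 × 2.700 × 17.657 = 234.659 m²/s².
v = √234.659 = 15.319 m/s.

No — it strikes the obstacle at 15.3 m/s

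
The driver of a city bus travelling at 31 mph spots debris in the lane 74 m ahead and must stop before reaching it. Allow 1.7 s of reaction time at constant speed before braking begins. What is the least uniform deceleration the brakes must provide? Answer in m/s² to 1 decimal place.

Required deceleration ≈ 1.9 m/s²

31 mph × 0.44704 = 13.8582 m/s.
Distance covered during reaction = 13.8582 × 1.7 = 23.559 m.
Distance available for braking: 74 − 23.559 = 50.441 m.
v² = 2a·d ⇒ a = v²/(2d) = 13.8582² / (2 × 50.441) = 192.050 / 100.882 = 1.9037 m/s².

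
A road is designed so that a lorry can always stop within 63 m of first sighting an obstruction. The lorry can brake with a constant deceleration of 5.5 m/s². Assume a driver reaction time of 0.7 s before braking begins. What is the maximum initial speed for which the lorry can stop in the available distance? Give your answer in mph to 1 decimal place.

Maximum speed ≈ 50.9 mph

Stopping distance: v·t_r + v²/(2a) = 63 with t_r = 0.7 s and a = 5.500 m/s².
So v² + 7.700 v − 693.00 = 0.
Positive root: v = −a·t_r + √((a·t_r)² + 2a·d) = −3.850 + √(14.823 + 693.00) = 22.7549 m/s.
22.7549 m/s ÷ 0.44704 = 50.901 mph.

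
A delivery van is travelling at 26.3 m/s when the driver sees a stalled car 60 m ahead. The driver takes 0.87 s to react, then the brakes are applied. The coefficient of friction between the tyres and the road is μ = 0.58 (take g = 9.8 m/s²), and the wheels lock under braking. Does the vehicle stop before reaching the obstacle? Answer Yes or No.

a = μg = 0.58 × 9.8 = 5.684 m/s².
Reaction distance = 26.3000 × 0.87 = 22.881 m.
Braking distance = v²/(2a) = 691.690 / 11.368 = 60.845 m.
Total stopping distance = 22.881 + 60.845 = 83.726 m, vs 60 m available — it cannot stop in time and overshoots by 83.726 − 60 = 23.726 m.

No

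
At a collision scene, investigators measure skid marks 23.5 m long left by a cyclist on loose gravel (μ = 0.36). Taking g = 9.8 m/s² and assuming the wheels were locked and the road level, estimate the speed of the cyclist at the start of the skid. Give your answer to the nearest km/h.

Deceleration a = μg = 0.36 × 9.8 = 3.528 m/s².
v = √(2a·d) = √(2 × 3.528 × 23.5) = √165.816 = 12.8770 m/s.
= 12.8770 × 3.6 = 46.357 km/h.

Initial speed ≈ 46 km/h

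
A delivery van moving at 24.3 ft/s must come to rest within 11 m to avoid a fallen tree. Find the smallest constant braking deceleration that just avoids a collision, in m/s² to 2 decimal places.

24.3 ft/s × 0.3048 = 7.4066 m/s.
v² = 2a·d ⇒ a = v²/(2d) = 7.4066² / (2 × 11.000) = 54.858 / 22.000 = 2.4935 m/s².

Required deceleration ≈ 2.49 m/s²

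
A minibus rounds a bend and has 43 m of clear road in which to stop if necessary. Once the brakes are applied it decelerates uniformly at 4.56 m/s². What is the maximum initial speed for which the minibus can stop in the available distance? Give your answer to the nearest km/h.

v²/(2a) = d ⇒ v = √(2 × 4.560 × 43) = √392.16 = 19.8030 m/s.
19.8030 m/s × 3.6 = 71.291 km/h.

Maximum speed ≈ 71 km/h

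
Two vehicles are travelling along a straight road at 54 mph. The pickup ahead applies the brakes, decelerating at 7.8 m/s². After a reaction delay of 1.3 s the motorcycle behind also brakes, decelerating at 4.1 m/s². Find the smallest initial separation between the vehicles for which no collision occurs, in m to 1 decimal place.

Minimum gap ≈ 65.1 m

54 mph × 0.44704 = 24.1402 m/s.
Leader travels v²/(2a_L) = 582.749 / 15.600 = 37.356 m before stopping.
Follower covers v·t_r = 24.1402 × 1.3 = 31.382 m while reacting, then v²/(2a_F) = 582.749 / 8.200 = 71.067 m while braking, for a total of 31.382 + 71.067 = 102.449 m.
Since a_F ≤ a_L and the follower starts braking later, the follower is never slower than the leader, so the closest approach is when both have stopped.
Minimum gap = 102.449 − 37.356 = 65.093 m.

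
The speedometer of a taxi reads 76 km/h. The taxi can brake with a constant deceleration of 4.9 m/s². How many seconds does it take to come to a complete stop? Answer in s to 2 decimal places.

Braking time ≈ 4.31 s

76 km/h ÷ 3.6 = 21.1111 m/s.
Braking time = v/a = 21.1111 / 4.900 = 4.308 s.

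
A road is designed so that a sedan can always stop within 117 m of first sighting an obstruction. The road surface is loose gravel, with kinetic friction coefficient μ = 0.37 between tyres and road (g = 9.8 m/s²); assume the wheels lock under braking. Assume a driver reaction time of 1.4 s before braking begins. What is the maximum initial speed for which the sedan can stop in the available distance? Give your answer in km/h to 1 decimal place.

Maximum speed ≈ 88.2 km/h

a = μg = 0.37 × 9.8 = 3.626 m/s².
Stopping distance: v·t_r + v²/(2a) = 117 with t_r = 1.4 s and a = 3.626 m/s².
So v² + 10.153 v − 848.48 = 0.
Positive root: v = −a·t_r + √((a·t_r)² + 2a·d) = −5.076 + √(25.766 + 848.48) = 24.4917 m/s.
24.4917 m/s × 3.6 = 88.170 km/h.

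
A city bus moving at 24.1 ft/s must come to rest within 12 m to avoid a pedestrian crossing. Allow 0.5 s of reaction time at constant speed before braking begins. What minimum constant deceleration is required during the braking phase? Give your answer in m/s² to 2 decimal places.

Required deceleration ≈ 3.24 m/s²

24.1 ft/s × 0.3048 = 7.3457 m/s.
Distance covered during reaction = 7.3457 × 0.5 = 3.673 m.
Distance available for braking: 12 − 3.673 = 8.327 m.
v² = 2a·d ⇒ a = v²/(2d) = 7.3457² / (2 × 8.327) = 53.959 / 16.654 = 3.2400 m/s².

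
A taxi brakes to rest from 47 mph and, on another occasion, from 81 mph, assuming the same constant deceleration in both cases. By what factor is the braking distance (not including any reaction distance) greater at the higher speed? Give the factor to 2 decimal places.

Factor ≈ 2.97

Braking distance d = v²/(2a), so with a fixed, d ∝ v².
Factor = (81/47)² = 1.7234² = 2.9701.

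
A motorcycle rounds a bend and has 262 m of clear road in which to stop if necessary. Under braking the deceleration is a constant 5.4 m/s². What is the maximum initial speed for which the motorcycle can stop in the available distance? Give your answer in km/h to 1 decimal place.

v²/(2a) = d ⇒ v = √(2 × 5.400 × 262) = √2829.60 = 53.1940 m/s.
53.1940 m/s × 3.6 = 191.498 km/h.

Maximum speed ≈ 191.5 km/h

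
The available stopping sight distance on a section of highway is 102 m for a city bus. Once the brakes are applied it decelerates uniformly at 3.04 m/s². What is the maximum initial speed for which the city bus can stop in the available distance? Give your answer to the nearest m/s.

Maximum speed ≈ 25 m/s

v²/(2a) = d ⇒ v = √(2 × 3.040 × 102) = √620.16 = 24.9030 m/s.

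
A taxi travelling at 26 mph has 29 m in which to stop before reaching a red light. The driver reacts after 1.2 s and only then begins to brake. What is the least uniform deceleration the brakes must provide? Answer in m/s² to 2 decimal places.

26 mph × 0.44704 = 11.6230 m/s.
Distance covered during reaction = 11.6230 × 1.2 = 13.948 m.
Distance available for braking: 29 − 13.948 = 15.052 m.
v² = 2a·d ⇒ a = v²/(2d) = 11.6230² / (2 × 15.052) = 135.094 / 30.104 = 4.4876 m/s².

Required deceleration ≈ 4.49 m/s²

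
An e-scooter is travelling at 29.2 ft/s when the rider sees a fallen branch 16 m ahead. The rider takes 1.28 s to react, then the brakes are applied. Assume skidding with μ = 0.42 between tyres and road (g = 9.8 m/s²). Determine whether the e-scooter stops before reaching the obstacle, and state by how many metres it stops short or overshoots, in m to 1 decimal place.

29.2 ft/s × 0.3048 = 8.9002 m/s.
a = μg = 0.42 × 9.8 = 4.116 m/s².
Reaction distance = 8.9002 × 1.28 = 11.392 m.
Braking distance = v²/(2a) = 79.214 / 8.232 = 9.623 m.
Total stopping distance = 11.392 + 9.623 = 21.015 m, vs 16 m available — it cannot stop in time and overshoots by 21.015 − 16 = 5.015 m.

No — it overshoots by 5.0 m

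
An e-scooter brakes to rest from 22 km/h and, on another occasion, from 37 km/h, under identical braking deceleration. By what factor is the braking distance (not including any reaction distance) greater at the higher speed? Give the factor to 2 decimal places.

Braking distance d = v²/(2a), so with a fixed, d ∝ v².
Factor = (37/22)² = 1.6818² = 2.8285.

Factor ≈ 2.83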